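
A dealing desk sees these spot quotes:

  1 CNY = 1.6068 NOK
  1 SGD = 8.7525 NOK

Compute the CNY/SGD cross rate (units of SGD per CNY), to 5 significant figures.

CNY/SGD = 0.18358

1 CNY × 1.6068 = 1.6068 NOK
1.6068 NOK ÷ 8.7525 = 0.183582 SGD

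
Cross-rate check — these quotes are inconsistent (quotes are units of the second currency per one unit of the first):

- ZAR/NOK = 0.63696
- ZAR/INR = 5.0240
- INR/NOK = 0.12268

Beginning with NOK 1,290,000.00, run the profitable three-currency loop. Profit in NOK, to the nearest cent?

Profit: NOK 43,148.33

Profitable loop is NOK → INR → ZAR → NOK:
NOK 1,290,000.00 ÷ 0.12268 = INR 10,515,161.40
INR 10,515,161.40 ÷ 5.0240 = ZAR 2,092,985.95
ZAR 2,092,985.95 × 0.63696 = NOK 1,333,148.33
Profit = NOK 1,333,148.33 − NOK 1,290,000.00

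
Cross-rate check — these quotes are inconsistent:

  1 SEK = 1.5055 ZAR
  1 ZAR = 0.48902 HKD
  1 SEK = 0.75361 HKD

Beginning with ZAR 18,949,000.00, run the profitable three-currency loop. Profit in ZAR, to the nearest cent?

Profit: ZAR 447,598.10

Profitable loop is ZAR → SEK → HKD → ZAR:
ZAR 18,949,000.00 ÷ 1.5055 = SEK 12,586,516.11
SEK 12,586,516.11 × 0.75361 = HKD 9,485,324.40
HKD 9,485,324.40 ÷ 0.48902 = ZAR 19,396,598.10
Profit = ZAR 19,396,598.10 − ZAR 18,949,000.00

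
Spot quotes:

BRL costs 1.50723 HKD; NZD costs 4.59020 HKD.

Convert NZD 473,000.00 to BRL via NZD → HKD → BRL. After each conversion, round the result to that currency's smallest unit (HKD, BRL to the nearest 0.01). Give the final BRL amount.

NZD 473,000.00 × 4.59020 = HKD 2,171,164.60
HKD 2,171,164.60 ÷ 1.50723 = BRL 1,440,499.86

BRL 1,440,499.86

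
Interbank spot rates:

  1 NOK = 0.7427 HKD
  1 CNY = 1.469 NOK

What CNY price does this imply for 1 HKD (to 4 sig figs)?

1 HKD ÷ 0.7427 = 1.34644 NOK
1.34644 NOK ÷ 1.469 = 0.916568 CNY

HKD/CNY = 0.9166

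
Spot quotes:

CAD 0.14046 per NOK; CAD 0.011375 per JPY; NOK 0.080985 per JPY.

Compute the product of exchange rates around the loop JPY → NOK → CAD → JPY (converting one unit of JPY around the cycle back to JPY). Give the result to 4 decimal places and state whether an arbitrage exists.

1.0000 (no arbitrage)

Around JPY → NOK → CAD → JPY: 1 × 0.080985 × 0.14046 ÷ 0.011375 = 1.000013
Product ≈ 1 (deviation 0.001%, within rounding noise).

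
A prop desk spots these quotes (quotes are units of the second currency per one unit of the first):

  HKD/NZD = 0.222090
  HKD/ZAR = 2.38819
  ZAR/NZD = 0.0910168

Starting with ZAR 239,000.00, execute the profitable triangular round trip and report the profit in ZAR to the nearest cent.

Profitable loop is ZAR → HKD → NZD → ZAR:
ZAR 239,000.00 ÷ 2.38819 = HKD 100,075.79
HKD 100,075.79 × 0.222090 = NZD 22,225.83
NZD 22,225.83 ÷ 0.0910168 = ZAR 244,194.83
Profit = ZAR 244,194.83 − ZAR 239,000.00

Profit: ZAR 5,194.83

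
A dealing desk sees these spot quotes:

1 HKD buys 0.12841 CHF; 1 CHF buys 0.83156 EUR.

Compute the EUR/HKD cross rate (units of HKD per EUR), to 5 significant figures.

EUR/HKD = 9.3650

1 EUR ÷ 0.83156 = 1.20256 CHF
1.20256 CHF ÷ 0.12841 = 9.365 HKD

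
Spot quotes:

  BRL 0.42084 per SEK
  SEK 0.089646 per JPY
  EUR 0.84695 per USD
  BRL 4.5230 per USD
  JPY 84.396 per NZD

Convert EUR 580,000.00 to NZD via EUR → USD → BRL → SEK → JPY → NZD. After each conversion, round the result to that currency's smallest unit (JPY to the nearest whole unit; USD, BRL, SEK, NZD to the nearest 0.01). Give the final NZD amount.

NZD 972,807.74

EUR 580,000.00 ÷ 0.84695 = USD 684,810.20
USD 684,810.20 × 4.5230 = BRL 3,097,396.53
BRL 3,097,396.53 ÷ 0.42084 = SEK 7,360,033.58
SEK 7,360,033.58 ÷ 0.089646 = JPY 82,101,082
JPY 82,101,082 ÷ 84.396 = NZD 972,807.74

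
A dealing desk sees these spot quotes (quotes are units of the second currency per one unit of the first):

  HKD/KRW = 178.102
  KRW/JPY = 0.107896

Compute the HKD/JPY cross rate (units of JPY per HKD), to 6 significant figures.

HKD/JPY = 19.2165

1 HKD × 178.102 = 178.102 KRW
178.102 KRW × 0.107896 = 19.2165 JPY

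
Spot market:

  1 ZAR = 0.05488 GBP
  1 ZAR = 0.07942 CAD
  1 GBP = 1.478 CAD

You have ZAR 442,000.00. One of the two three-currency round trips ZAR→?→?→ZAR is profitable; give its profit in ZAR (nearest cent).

Profitable loop is ZAR → GBP → CAD → ZAR:
ZAR 442,000.00 × 0.05488 = GBP 24,256.96
GBP 24,256.96 × 1.478 = CAD 35,851.79
CAD 35,851.79 ÷ 0.07942 = ZAR 451,420.13
Profit = ZAR 451,420.13 − ZAR 442,000.00

Profit: ZAR 9,420.13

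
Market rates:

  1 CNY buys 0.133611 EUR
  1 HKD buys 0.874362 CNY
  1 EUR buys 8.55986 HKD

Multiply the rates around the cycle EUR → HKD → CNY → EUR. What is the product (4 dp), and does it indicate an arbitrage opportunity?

Around EUR → HKD → CNY → EUR: 1 × 8.55986 × 0.874362 × 0.133611 = 1.000000
Product ≈ 1 (deviation 0.000%, within rounding noise).

1.0000 (no arbitrage)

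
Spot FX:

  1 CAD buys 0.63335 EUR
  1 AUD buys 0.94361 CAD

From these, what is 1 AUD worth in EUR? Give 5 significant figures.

1 AUD × 0.94361 = 0.94361 CAD
0.94361 CAD × 0.63335 = 0.597635 EUR

AUD/EUR = 0.59764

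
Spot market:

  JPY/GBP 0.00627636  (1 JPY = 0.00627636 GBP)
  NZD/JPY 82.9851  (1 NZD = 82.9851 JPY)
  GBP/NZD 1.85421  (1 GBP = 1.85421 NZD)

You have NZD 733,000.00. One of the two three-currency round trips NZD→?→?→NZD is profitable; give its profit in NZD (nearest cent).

Profit: NZD 25,991.81

Profitable loop is NZD → GBP → JPY → NZD:
NZD 733,000.00 ÷ 1.85421 = GBP 395,316.60
GBP 395,316.60 ÷ 0.00627636 = JPY 62,985,011
JPY 62,985,011 ÷ 82.9851 = NZD 758,991.81
Profit = NZD 758,991.81 − NZD 733,000.00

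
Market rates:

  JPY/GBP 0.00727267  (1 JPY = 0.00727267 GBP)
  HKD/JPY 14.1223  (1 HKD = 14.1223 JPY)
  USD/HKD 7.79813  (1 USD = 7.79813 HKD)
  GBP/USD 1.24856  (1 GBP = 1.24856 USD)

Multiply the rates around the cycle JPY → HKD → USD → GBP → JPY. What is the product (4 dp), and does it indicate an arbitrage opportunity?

Around JPY → HKD → USD → GBP → JPY: 1 ÷ 14.1223 ÷ 7.79813 ÷ 1.24856 ÷ 0.00727267 = 1.000002
Product ≈ 1 (deviation 0.000%, within rounding noise).

1.0000 (no arbitrage)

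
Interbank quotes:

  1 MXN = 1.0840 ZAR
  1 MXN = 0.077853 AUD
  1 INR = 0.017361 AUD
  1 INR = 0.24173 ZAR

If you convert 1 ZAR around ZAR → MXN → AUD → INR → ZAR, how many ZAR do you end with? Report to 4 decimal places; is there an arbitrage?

Around ZAR → MXN → AUD → INR → ZAR: 1 ÷ 1.0840 × 0.077853 ÷ 0.017361 × 0.24173 = 1.000004
Product ≈ 1 (deviation 0.000%, within rounding noise).

1.0000 (no arbitrage)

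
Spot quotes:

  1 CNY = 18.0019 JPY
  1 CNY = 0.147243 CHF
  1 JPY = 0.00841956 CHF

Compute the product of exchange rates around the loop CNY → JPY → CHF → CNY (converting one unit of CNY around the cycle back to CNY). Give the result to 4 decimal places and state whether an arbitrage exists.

1.0294 (arbitrage exists)

Around CNY → JPY → CHF → CNY: 1 × 18.0019 × 0.00841956 ÷ 0.147243 = 1.029374
Product > 1; profitable direction is CNY → JPY → CHF → CNY.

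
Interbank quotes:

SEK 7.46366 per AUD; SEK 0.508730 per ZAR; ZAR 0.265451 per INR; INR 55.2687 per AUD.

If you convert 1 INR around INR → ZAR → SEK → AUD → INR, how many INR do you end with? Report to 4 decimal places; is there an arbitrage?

Around INR → ZAR → SEK → AUD → INR: 1 × 0.265451 × 0.508730 ÷ 7.46366 × 55.2687 = 0.999998
Product ≈ 1 (deviation 0.000%, within rounding noise).

1.0000 (no arbitrage)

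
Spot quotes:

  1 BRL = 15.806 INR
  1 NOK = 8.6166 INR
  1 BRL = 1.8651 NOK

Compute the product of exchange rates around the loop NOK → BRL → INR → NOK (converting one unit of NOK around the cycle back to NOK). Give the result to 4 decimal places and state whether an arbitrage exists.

0.9835 (arbitrage exists)

Around NOK → BRL → INR → NOK: 1 ÷ 1.8651 × 15.806 ÷ 8.6166 = 0.983522
Product < 1; profitable direction is NOK → INR → BRL → NOK.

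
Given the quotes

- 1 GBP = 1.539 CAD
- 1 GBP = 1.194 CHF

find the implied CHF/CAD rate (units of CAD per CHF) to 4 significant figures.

1 CHF ÷ 1.194 = 0.837521 GBP
0.837521 GBP × 1.539 = 1.28894 CAD

CHF/CAD = 1.289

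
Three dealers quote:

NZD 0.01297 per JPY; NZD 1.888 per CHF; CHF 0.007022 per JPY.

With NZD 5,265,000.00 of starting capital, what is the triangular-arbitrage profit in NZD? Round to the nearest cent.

Profitable loop is NZD → JPY → CHF → NZD:
NZD 5,265,000.00 ÷ 0.01297 = JPY 405,936,777
JPY 405,936,777 × 0.007022 = CHF 2,850,488.05
CHF 2,850,488.05 × 1.888 = NZD 5,381,721.44
Profit = NZD 5,381,721.44 − NZD 5,265,000.00

Profit: NZD 116,721.44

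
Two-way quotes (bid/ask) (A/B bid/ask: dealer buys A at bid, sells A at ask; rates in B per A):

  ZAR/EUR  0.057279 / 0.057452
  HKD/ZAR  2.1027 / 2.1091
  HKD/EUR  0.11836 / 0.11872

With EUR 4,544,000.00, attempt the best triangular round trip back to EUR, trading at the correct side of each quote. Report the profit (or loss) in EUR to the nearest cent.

Net profit: EUR 65,854.06

Best loop EUR → HKD → ZAR → EUR:
EUR 4,544,000.00 ÷ 0.11872 (buy HKD at ask) = HKD 38,274,932.61
HKD 38,274,932.61 × 2.1027 (sell HKD at bid) = ZAR 80,480,700.81
ZAR 80,480,700.81 × 0.057279 (sell ZAR at bid) = EUR 4,609,854.06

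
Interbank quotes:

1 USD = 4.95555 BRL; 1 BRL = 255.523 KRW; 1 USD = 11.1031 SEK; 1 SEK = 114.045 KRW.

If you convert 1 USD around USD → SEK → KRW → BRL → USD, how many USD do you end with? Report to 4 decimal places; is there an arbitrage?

1.0000 (no arbitrage)

Around USD → SEK → KRW → BRL → USD: 1 × 11.1031 × 114.045 ÷ 255.523 ÷ 4.95555 = 0.999997
Product ≈ 1 (deviation 0.000%, within rounding noise).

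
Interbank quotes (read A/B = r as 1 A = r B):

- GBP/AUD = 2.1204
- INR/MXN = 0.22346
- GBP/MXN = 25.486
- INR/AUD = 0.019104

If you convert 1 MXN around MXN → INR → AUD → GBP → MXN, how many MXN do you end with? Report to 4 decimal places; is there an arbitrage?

Around MXN → INR → AUD → GBP → MXN: 1 ÷ 0.22346 × 0.019104 ÷ 2.1204 × 25.486 = 1.027563
Product > 1; profitable direction is MXN → INR → AUD → GBP → MXN.

1.0276 (arbitrage exists)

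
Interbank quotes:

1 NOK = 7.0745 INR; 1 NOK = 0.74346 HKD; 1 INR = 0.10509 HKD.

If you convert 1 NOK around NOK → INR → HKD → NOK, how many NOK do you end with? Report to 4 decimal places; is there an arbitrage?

1.0000 (no arbitrage)

Around NOK → INR → HKD → NOK: 1 × 7.0745 × 0.10509 ÷ 0.74346 = 0.999999
Product ≈ 1 (deviation 0.000%, within rounding noise).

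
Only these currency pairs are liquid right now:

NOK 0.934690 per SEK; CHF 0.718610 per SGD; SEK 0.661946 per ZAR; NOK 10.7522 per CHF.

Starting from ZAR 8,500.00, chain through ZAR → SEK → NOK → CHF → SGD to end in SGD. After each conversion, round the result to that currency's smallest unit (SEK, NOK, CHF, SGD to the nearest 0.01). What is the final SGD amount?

SGD 680.65

ZAR 8,500.00 × 0.661946 = SEK 5,626.54
SEK 5,626.54 × 0.934690 = NOK 5,259.07
NOK 5,259.07 ÷ 10.7522 = CHF 489.12
CHF 489.12 ÷ 0.718610 = SGD 680.65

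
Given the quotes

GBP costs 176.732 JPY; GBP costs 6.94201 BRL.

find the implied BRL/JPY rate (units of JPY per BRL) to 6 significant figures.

1 BRL ÷ 6.94201 = 0.14405 GBP
0.14405 GBP × 176.732 = 25.4583 JPY

BRL/JPY = 25.4583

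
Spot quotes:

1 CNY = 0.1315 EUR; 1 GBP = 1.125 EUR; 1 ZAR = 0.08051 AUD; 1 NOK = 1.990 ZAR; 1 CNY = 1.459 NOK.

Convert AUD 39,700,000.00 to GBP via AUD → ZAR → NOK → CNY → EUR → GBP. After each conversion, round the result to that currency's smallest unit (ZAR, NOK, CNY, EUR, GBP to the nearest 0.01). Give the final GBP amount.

GBP 19,852,058.31

AUD 39,700,000.00 ÷ 0.08051 = ZAR 493,106,446.40
ZAR 493,106,446.40 ÷ 1.990 = NOK 247,792,184.12
NOK 247,792,184.12 ÷ 1.459 = CNY 169,837,000.77
CNY 169,837,000.77 × 0.1315 = EUR 22,333,565.60
EUR 22,333,565.60 ÷ 1.125 = GBP 19,852,058.31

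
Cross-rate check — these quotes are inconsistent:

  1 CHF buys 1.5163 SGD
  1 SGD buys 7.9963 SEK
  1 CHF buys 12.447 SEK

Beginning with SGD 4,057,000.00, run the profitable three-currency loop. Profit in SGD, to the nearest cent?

Profitable loop is SGD → CHF → SEK → SGD:
SGD 4,057,000.00 ÷ 1.5163 = CHF 2,675,591.90
CHF 2,675,591.90 × 12.447 = SEK 33,303,092.40
SEK 33,303,092.40 ÷ 7.9963 = SGD 4,164,812.78
Profit = SGD 4,164,812.78 − SGD 4,057,000.00

Profit: SGD 107,812.78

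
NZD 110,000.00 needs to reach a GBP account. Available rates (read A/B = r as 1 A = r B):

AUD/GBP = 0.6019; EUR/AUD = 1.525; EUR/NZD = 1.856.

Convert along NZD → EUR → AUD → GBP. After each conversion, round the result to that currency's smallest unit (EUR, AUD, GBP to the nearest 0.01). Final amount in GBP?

GBP 54,401.25

NZD 110,000.00 ÷ 1.856 = EUR 59,267.24
EUR 59,267.24 × 1.525 = AUD 90,382.54
AUD 90,382.54 × 0.6019 = GBP 54,401.25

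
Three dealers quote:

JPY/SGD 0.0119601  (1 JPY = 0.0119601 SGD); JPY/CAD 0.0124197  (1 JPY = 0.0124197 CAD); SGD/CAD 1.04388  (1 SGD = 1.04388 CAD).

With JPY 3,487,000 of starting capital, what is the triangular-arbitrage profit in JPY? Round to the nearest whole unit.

Profit: JPY 18,308

Profitable loop is JPY → SGD → CAD → JPY:
JPY 3,487,000 × 0.0119601 = SGD 41,704.87
SGD 41,704.87 × 1.04388 = CAD 43,534.88
CAD 43,534.88 ÷ 0.0124197 = JPY 3,505,308
Profit = JPY 3,505,308 − JPY 3,487,000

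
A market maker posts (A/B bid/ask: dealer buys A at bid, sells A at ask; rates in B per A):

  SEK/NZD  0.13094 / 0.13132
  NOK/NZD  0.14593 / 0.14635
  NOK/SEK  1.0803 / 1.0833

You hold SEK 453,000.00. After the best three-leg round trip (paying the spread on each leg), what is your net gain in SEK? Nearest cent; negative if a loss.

Best loop SEK → NOK → NZD → SEK:
SEK 453,000.00 ÷ 1.0833 (buy NOK at ask) = NOK 418,166.71
NOK 418,166.71 × 0.14593 (sell NOK at bid) = NZD 61,023.07
NZD 61,023.07 ÷ 0.13132 (buy SEK at ask) = SEK 464,689.83

Net profit: SEK 11,689.83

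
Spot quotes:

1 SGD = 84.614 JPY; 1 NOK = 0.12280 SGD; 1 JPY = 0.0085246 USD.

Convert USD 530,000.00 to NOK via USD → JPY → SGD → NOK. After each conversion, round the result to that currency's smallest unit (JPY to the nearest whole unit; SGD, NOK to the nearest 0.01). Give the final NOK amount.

USD 530,000.00 ÷ 0.0085246 = JPY 62,173,005
JPY 62,173,005 ÷ 84.614 = SGD 734,783.90
SGD 734,783.90 ÷ 0.12280 = NOK 5,983,582.25

NOK 5,983,582.25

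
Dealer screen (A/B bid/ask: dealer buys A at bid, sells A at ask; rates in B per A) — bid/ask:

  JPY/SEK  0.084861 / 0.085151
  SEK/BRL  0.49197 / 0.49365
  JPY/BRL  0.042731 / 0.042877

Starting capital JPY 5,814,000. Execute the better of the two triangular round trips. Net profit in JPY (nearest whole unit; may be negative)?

Net profit: JPY 96,295

Best loop JPY → BRL → SEK → JPY:
JPY 5,814,000 × 0.042731 (sell JPY at bid) = BRL 248,438.03
BRL 248,438.03 ÷ 0.49365 (buy SEK at ask) = SEK 503,267.57
SEK 503,267.57 ÷ 0.085151 (buy JPY at ask) = JPY 5,910,295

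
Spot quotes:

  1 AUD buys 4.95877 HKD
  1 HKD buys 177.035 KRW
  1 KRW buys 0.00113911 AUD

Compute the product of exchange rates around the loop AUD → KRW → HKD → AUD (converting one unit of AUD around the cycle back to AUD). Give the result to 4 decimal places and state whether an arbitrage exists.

1.0000 (no arbitrage)

Around AUD → KRW → HKD → AUD: 1 ÷ 0.00113911 ÷ 177.035 ÷ 4.95877 = 1.000003
Product ≈ 1 (deviation 0.000%, within rounding noise).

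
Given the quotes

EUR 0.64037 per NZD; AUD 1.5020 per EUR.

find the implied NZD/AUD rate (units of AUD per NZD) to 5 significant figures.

NZD/AUD = 0.96184

1 NZD × 0.64037 = 0.64037 EUR
0.64037 EUR × 1.5020 = 0.961836 AUD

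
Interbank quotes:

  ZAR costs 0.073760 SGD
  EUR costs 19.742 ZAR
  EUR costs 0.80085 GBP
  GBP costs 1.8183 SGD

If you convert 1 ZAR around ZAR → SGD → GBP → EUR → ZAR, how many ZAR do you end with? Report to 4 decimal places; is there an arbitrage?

1.0000 (no arbitrage)

Around ZAR → SGD → GBP → EUR → ZAR: 1 × 0.073760 ÷ 1.8183 ÷ 0.80085 × 19.742 = 0.999989
Product ≈ 1 (deviation 0.001%, within rounding noise).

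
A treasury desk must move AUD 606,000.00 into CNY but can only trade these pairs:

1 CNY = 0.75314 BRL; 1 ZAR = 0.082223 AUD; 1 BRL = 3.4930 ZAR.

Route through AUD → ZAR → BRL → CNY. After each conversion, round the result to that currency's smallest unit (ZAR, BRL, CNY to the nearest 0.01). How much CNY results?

AUD 606,000.00 ÷ 0.082223 = ZAR 7,370,200.55
ZAR 7,370,200.55 ÷ 3.4930 = BRL 2,109,991.57
BRL 2,109,991.57 ÷ 0.75314 = CNY 2,801,592.76

CNY 2,801,592.76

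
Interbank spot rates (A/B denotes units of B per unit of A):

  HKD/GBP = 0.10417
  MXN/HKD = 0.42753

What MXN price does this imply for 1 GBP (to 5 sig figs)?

1 GBP ÷ 0.10417 = 9.59969 HKD
9.59969 HKD ÷ 0.42753 = 22.4538 MXN

GBP/MXN = 22.454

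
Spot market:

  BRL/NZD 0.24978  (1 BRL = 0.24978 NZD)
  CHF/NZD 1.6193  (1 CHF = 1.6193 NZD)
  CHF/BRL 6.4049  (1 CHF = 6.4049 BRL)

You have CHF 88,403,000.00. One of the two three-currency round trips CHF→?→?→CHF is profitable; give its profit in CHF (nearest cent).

Profit: CHF 1,076,655.71

Profitable loop is CHF → NZD → BRL → CHF:
CHF 88,403,000.00 × 1.6193 = NZD 143,150,977.90
NZD 143,150,977.90 ÷ 0.24978 = BRL 573,108,246.86
BRL 573,108,246.86 ÷ 6.4049 = CHF 89,479,655.71
Profit = CHF 89,479,655.71 − CHF 88,403,000.00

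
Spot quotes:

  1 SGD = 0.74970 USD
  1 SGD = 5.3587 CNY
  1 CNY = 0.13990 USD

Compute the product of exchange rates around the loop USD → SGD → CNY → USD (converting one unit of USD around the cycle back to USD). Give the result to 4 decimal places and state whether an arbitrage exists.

1.0000 (no arbitrage)

Around USD → SGD → CNY → USD: 1 ÷ 0.74970 × 5.3587 × 0.13990 = 0.999976
Product ≈ 1 (deviation 0.002%, within rounding noise).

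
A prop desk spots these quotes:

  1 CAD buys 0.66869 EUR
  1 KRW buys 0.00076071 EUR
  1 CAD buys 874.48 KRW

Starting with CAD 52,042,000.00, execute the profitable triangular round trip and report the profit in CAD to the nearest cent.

Profit: CAD 271,020.96

Profitable loop is CAD → EUR → KRW → CAD:
CAD 52,042,000.00 × 0.66869 = EUR 34,799,964.98
EUR 34,799,964.98 ÷ 0.00076071 = KRW 45,746,690,565
KRW 45,746,690,565 ÷ 874.48 = CAD 52,313,020.96
Profit = CAD 52,313,020.96 − CAD 52,042,000.00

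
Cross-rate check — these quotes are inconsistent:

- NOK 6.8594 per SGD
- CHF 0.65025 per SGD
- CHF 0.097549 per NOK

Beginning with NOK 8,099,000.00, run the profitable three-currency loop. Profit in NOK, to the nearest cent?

Profit: NOK 235,124.60

Profitable loop is NOK → CHF → SGD → NOK:
NOK 8,099,000.00 × 0.097549 = CHF 790,049.35
CHF 790,049.35 ÷ 0.65025 = SGD 1,214,993.23
SGD 1,214,993.23 × 6.8594 = NOK 8,334,124.60
Profit = NOK 8,334,124.60 − NOK 8,099,000.00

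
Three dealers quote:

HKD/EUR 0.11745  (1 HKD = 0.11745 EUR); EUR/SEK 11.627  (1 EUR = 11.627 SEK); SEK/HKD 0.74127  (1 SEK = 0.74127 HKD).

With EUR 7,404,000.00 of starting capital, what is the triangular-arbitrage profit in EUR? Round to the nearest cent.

Profit: EUR 90,860.05

Profitable loop is EUR → SEK → HKD → EUR:
EUR 7,404,000.00 × 11.627 = SEK 86,086,308.00
SEK 86,086,308.00 × 0.74127 = HKD 63,813,197.53
HKD 63,813,197.53 × 0.11745 = EUR 7,494,860.05
Profit = EUR 7,494,860.05 − EUR 7,404,000.00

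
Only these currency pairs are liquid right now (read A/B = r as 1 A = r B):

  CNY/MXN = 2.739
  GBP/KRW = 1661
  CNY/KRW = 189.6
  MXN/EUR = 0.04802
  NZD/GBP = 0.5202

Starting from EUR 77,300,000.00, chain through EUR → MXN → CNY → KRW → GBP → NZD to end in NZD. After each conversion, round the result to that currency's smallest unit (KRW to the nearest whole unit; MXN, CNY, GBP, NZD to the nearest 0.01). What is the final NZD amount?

EUR 77,300,000.00 ÷ 0.04802 = MXN 1,609,745,939.19
MXN 1,609,745,939.19 ÷ 2.739 = CNY 587,713,011.75
CNY 587,713,011.75 × 189.6 = KRW 111,430,387,028
KRW 111,430,387,028 ÷ 1661 = GBP 67,086,325.72
GBP 67,086,325.72 ÷ 0.5202 = NZD 128,962,563.86

NZD 128,962,563.86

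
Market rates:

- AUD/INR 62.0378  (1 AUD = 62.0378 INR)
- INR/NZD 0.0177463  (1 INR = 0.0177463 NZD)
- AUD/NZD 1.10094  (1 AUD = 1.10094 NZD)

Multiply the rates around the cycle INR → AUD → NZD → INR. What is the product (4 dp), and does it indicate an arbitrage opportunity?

Around INR → AUD → NZD → INR: 1 ÷ 62.0378 × 1.10094 ÷ 0.0177463 = 0.999999
Product ≈ 1 (deviation 0.000%, within rounding noise).

1.0000 (no arbitrage)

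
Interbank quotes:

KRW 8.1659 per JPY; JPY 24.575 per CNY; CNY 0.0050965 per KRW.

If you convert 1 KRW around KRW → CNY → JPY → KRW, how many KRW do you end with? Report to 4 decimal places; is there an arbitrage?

1.0228 (arbitrage exists)

Around KRW → CNY → JPY → KRW: 1 × 0.0050965 × 24.575 × 8.1659 = 1.022750
Product > 1; profitable direction is KRW → CNY → JPY → KRW.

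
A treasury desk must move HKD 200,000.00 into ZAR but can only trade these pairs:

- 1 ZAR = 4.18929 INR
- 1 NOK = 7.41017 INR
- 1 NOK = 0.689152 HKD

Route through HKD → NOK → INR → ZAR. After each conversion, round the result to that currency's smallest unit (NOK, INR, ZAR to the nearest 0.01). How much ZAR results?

HKD 200,000.00 ÷ 0.689152 = NOK 290,211.74
NOK 290,211.74 × 7.41017 = INR 2,150,518.33
INR 2,150,518.33 ÷ 4.18929 = ZAR 513,337.18

ZAR 513,337.18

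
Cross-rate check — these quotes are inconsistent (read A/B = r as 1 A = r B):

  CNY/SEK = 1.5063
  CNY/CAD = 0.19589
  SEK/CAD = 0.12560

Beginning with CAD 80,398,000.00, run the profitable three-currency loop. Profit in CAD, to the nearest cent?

Profitable loop is CAD → SEK → CNY → CAD:
CAD 80,398,000.00 ÷ 0.12560 = SEK 640,111,464.97
SEK 640,111,464.97 ÷ 1.5063 = CNY 424,956,160.77
CNY 424,956,160.77 × 0.19589 = CAD 83,244,662.33
Profit = CAD 83,244,662.33 − CAD 80,398,000.00

Profit: CAD 2,846,662.33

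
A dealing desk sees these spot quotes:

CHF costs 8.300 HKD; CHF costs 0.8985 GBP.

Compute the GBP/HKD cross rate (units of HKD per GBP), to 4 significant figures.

GBP/HKD = 9.238

1 GBP ÷ 0.8985 = 1.11297 CHF
1.11297 CHF × 8.300 = 9.23762 HKD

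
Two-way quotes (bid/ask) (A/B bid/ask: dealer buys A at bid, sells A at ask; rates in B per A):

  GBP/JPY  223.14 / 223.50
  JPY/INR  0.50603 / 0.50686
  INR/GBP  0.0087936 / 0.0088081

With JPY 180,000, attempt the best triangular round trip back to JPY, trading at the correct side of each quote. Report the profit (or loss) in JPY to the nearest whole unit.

Best loop JPY → GBP → INR → JPY:
JPY 180,000 ÷ 223.50 (buy GBP at ask) = GBP 805.37
GBP 805.37 ÷ 0.0088081 (buy INR at ask) = INR 91,435.06
INR 91,435.06 ÷ 0.50686 (buy JPY at ask) = JPY 180,395

Net profit: JPY 395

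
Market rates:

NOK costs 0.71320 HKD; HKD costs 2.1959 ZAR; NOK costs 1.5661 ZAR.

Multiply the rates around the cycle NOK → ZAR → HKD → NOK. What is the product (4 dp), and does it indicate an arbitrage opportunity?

Around NOK → ZAR → HKD → NOK: 1 × 1.5661 ÷ 2.1959 ÷ 0.71320 = 0.999990
Product ≈ 1 (deviation 0.001%, within rounding noise).

1.0000 (no arbitrage)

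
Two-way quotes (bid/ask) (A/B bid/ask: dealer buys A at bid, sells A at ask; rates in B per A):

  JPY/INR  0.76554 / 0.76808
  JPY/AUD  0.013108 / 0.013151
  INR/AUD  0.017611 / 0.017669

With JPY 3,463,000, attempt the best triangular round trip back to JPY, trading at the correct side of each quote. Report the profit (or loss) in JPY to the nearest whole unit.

Net profit: JPY 87,141

Best loop JPY → INR → AUD → JPY:
JPY 3,463,000 × 0.76554 (sell JPY at bid) = INR 2,651,065.02
INR 2,651,065.02 × 0.017611 (sell INR at bid) = AUD 46,687.91
AUD 46,687.91 ÷ 0.013151 (buy JPY at ask) = JPY 3,550,141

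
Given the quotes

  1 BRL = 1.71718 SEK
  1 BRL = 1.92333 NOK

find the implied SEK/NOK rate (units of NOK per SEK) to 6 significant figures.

SEK/NOK = 1.12005

1 SEK ÷ 1.71718 = 0.58235 BRL
0.58235 BRL × 1.92333 = 1.12005 NOK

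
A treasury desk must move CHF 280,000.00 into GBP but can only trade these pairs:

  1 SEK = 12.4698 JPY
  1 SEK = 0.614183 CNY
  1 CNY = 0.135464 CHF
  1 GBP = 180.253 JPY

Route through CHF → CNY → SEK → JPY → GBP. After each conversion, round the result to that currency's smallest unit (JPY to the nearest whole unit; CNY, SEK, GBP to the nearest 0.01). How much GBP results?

GBP 232,816.27

CHF 280,000.00 ÷ 0.135464 = CNY 2,066,969.82
CNY 2,066,969.82 ÷ 0.614183 = SEK 3,365,397.32
SEK 3,365,397.32 × 12.4698 = JPY 41,965,832
JPY 41,965,832 ÷ 180.253 = GBP 232,816.27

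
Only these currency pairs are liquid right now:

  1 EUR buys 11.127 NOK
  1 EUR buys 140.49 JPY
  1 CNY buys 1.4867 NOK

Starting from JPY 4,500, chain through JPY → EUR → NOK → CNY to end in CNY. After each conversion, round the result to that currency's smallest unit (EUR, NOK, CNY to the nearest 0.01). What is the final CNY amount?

JPY 4,500 ÷ 140.49 = EUR 32.03
EUR 32.03 × 11.127 = NOK 356.40
NOK 356.40 ÷ 1.4867 = CNY 239.73

CNY 239.73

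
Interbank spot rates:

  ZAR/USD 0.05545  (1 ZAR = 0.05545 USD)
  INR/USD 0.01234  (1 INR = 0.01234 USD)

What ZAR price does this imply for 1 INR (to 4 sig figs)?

INR/ZAR = 0.2225

1 INR × 0.01234 = 0.01234 USD
0.01234 USD ÷ 0.05545 = 0.222543 ZAR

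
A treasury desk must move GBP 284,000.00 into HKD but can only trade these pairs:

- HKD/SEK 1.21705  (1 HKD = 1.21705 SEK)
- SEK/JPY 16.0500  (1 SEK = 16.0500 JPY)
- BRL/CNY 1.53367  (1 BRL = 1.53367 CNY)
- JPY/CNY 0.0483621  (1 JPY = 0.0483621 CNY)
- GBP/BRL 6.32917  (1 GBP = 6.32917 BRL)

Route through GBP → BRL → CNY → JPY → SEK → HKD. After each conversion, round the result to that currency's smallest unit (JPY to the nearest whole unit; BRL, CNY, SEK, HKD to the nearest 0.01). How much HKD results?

HKD 2,918,155.43

GBP 284,000.00 × 6.32917 = BRL 1,797,484.28
BRL 1,797,484.28 × 1.53367 = CNY 2,756,747.72
CNY 2,756,747.72 ÷ 0.0483621 = JPY 57,002,234
JPY 57,002,234 ÷ 16.0500 = SEK 3,551,541.06
SEK 3,551,541.06 ÷ 1.21705 = HKD 2,918,155.43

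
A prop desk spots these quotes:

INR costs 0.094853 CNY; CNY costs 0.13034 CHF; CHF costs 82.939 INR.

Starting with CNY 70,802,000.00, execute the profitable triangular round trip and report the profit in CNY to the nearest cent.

Profit: CNY 1,797,412.86

Profitable loop is CNY → CHF → INR → CNY:
CNY 70,802,000.00 × 0.13034 = CHF 9,228,332.68
CHF 9,228,332.68 × 82.939 = INR 765,388,684.15
INR 765,388,684.15 × 0.094853 = CNY 72,599,412.86
Profit = CNY 72,599,412.86 − CNY 70,802,000.00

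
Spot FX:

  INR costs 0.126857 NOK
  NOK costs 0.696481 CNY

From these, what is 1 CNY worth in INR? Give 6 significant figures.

1 CNY ÷ 0.696481 = 1.43579 NOK
1.43579 NOK ÷ 0.126857 = 11.3182 INR

CNY/INR = 11.3182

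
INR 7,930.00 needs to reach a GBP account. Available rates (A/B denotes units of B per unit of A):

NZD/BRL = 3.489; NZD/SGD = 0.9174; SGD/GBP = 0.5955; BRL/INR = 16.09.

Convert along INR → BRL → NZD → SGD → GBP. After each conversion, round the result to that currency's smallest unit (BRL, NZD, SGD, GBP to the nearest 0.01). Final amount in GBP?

INR 7,930.00 ÷ 16.09 = BRL 492.85
BRL 492.85 ÷ 3.489 = NZD 141.26
NZD 141.26 × 0.9174 = SGD 129.59
SGD 129.59 × 0.5955 = GBP 77.17

GBP 77.17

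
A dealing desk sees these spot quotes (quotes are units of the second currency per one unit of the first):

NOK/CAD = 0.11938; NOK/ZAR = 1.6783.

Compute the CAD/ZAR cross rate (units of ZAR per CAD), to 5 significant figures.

1 CAD ÷ 0.11938 = 8.37661 NOK
8.37661 NOK × 1.6783 = 14.0585 ZAR

CAD/ZAR = 14.058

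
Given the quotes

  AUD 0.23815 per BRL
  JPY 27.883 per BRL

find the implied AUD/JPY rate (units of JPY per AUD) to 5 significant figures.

AUD/JPY = 117.08

1 AUD ÷ 0.23815 = 4.19903 BRL
4.19903 BRL × 27.883 = 117.082 JPY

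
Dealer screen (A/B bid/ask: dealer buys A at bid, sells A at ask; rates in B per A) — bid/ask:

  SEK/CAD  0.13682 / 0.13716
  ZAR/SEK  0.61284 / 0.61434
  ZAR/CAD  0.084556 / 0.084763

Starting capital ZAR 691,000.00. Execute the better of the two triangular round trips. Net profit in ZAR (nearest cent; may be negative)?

Best loop ZAR → CAD → SEK → ZAR:
ZAR 691,000.00 × 0.084556 (sell ZAR at bid) = CAD 58,428.20
CAD 58,428.20 ÷ 0.13716 (buy SEK at ask) = SEK 425,985.68
SEK 425,985.68 ÷ 0.61434 (buy ZAR at ask) = ZAR 693,403.78

Net profit: ZAR 2,403.78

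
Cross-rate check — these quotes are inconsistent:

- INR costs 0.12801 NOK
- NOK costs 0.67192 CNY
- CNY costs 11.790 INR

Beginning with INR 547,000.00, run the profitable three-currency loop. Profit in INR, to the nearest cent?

Profit: INR 7,705.66

Profitable loop is INR → NOK → CNY → INR:
INR 547,000.00 × 0.12801 = NOK 70,021.47
NOK 70,021.47 × 0.67192 = CNY 47,048.83
CNY 47,048.83 × 11.790 = INR 554,705.66
Profit = INR 554,705.66 − INR 547,000.00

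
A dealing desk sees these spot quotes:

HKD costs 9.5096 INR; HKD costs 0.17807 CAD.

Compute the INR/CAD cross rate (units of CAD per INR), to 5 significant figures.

INR/CAD = 0.018725

1 INR ÷ 9.5096 = 0.105157 HKD
0.105157 HKD × 0.17807 = 0.0187253 CAD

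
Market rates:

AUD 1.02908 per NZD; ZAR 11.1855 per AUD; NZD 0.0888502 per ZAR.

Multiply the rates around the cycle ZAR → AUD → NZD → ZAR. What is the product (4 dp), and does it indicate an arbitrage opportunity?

0.9778 (arbitrage exists)

Around ZAR → AUD → NZD → ZAR: 1 ÷ 11.1855 ÷ 1.02908 ÷ 0.0888502 = 0.977771
Product < 1; profitable direction is ZAR → NZD → AUD → ZAR.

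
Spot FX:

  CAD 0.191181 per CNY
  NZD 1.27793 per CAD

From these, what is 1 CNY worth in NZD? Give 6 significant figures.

1 CNY × 0.191181 = 0.191181 CAD
0.191181 CAD × 1.27793 = 0.244316 NZD

CNY/NZD = 0.244316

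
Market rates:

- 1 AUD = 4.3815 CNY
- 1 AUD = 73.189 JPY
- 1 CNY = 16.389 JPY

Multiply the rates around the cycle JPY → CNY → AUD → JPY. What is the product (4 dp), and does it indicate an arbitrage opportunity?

1.0192 (arbitrage exists)

Around JPY → CNY → AUD → JPY: 1 ÷ 16.389 ÷ 4.3815 × 73.189 = 1.019226
Product > 1; profitable direction is JPY → CNY → AUD → JPY.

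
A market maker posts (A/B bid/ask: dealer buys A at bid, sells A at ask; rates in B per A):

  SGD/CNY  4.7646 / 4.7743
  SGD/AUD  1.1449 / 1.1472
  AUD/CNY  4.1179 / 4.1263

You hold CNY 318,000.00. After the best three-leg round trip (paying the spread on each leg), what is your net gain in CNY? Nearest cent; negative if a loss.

Best loop CNY → AUD → SGD → CNY:
CNY 318,000.00 ÷ 4.1263 (buy AUD at ask) = AUD 77,066.62
AUD 77,066.62 ÷ 1.1472 (buy SGD at ask) = SGD 67,178.02
SGD 67,178.02 × 4.7646 (sell SGD at bid) = CNY 320,076.38

Net profit: CNY 2,076.38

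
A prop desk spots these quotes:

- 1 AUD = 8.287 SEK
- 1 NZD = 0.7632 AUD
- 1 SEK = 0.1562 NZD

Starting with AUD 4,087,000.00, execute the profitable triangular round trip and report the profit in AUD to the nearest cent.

Profitable loop is AUD → NZD → SEK → AUD:
AUD 4,087,000.00 ÷ 0.7632 = NZD 5,355,083.86
NZD 5,355,083.86 ÷ 0.1562 = SEK 34,283,507.41
SEK 34,283,507.41 ÷ 8.287 = AUD 4,137,022.74
Profit = AUD 4,137,022.74 − AUD 4,087,000.00

Profit: AUD 50,022.74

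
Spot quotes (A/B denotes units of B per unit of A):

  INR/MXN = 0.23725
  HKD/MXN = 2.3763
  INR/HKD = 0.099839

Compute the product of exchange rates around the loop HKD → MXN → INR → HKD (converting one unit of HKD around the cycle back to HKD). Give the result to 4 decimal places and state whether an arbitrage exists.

Around HKD → MXN → INR → HKD: 1 × 2.3763 ÷ 0.23725 × 0.099839 = 0.999989
Product ≈ 1 (deviation 0.001%, within rounding noise).

1.0000 (no arbitrage)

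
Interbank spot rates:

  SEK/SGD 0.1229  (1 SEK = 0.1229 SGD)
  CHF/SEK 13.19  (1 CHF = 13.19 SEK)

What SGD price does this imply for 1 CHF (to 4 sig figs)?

CHF/SGD = 1.621

1 CHF × 13.19 = 13.19 SEK
13.19 SEK × 0.1229 = 1.62105 SGD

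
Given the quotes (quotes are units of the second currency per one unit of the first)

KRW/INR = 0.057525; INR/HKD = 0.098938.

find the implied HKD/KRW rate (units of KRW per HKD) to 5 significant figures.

HKD/KRW = 175.70

1 HKD ÷ 0.098938 = 10.1073 INR
10.1073 INR ÷ 0.057525 = 175.703 KRW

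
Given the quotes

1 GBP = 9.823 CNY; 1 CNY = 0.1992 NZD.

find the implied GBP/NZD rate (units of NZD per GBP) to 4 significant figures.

GBP/NZD = 1.957

1 GBP × 9.823 = 9.823 CNY
9.823 CNY × 0.1992 = 1.95674 NZD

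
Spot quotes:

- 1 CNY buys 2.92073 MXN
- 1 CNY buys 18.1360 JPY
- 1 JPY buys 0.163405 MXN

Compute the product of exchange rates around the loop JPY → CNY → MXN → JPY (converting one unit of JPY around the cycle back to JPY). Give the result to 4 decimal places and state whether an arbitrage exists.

Around JPY → CNY → MXN → JPY: 1 ÷ 18.1360 × 2.92073 ÷ 0.163405 = 0.985563
Product < 1; profitable direction is JPY → MXN → CNY → JPY.

0.9856 (arbitrage exists)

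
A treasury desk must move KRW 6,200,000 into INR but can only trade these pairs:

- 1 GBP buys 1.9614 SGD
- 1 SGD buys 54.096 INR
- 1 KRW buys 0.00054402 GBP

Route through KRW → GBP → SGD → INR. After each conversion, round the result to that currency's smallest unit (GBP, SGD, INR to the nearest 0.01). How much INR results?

KRW 6,200,000 × 0.00054402 = GBP 3,372.92
GBP 3,372.92 × 1.9614 = SGD 6,615.65
SGD 6,615.65 × 54.096 = INR 357,880.20

INR 357,880.20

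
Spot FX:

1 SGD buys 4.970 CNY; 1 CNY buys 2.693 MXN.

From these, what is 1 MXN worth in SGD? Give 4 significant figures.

1 MXN ÷ 2.693 = 0.371333 CNY
0.371333 CNY ÷ 4.970 = 0.0747149 SGD

MXN/SGD = 0.07471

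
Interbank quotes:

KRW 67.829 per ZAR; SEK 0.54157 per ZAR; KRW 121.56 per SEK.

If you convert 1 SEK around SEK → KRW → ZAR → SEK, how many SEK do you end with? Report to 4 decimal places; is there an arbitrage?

Around SEK → KRW → ZAR → SEK: 1 × 121.56 ÷ 67.829 × 0.54157 = 0.970577
Product < 1; profitable direction is SEK → ZAR → KRW → SEK.

0.9706 (arbitrage exists)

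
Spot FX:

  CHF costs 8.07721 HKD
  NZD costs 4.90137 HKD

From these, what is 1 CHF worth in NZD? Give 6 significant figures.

1 CHF × 8.07721 = 8.07721 HKD
8.07721 HKD ÷ 4.90137 = 1.64795 NZD

CHF/NZD = 1.64795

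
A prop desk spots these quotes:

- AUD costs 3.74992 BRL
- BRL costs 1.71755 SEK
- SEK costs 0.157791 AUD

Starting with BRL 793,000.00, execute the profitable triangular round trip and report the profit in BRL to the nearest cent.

Profitable loop is BRL → SEK → AUD → BRL:
BRL 793,000.00 × 1.71755 = SEK 1,362,017.15
SEK 1,362,017.15 × 0.157791 = AUD 214,914.05
AUD 214,914.05 × 3.74992 = BRL 805,910.49
Profit = BRL 805,910.49 − BRL 793,000.00

Profit: BRL 12,910.49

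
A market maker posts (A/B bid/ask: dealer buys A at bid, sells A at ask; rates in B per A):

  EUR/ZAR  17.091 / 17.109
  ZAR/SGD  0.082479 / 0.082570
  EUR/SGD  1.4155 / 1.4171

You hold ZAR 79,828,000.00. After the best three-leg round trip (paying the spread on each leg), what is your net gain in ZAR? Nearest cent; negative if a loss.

Best loop ZAR → EUR → SGD → ZAR:
ZAR 79,828,000.00 ÷ 17.109 (buy EUR at ask) = EUR 4,665,848.38
EUR 4,665,848.38 × 1.4155 (sell EUR at bid) = SGD 6,604,508.39
SGD 6,604,508.39 ÷ 0.082570 (buy ZAR at ask) = ZAR 79,986,779.55

Net profit: ZAR 158,779.55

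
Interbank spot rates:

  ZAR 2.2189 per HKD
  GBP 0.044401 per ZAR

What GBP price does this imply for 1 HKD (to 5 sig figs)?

HKD/GBP = 0.098521

1 HKD × 2.2189 = 2.2189 ZAR
2.2189 ZAR × 0.044401 = 0.0985214 GBP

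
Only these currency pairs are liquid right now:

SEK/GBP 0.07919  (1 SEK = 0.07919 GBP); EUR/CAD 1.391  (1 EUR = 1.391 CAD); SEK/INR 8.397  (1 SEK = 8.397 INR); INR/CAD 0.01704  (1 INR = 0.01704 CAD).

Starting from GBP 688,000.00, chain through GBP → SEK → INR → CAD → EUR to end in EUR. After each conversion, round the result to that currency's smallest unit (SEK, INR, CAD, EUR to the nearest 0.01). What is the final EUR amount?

EUR 893,685.49

GBP 688,000.00 ÷ 0.07919 = SEK 8,687,965.65
SEK 8,687,965.65 × 8.397 = INR 72,952,847.56
INR 72,952,847.56 × 0.01704 = CAD 1,243,116.52
CAD 1,243,116.52 ÷ 1.391 = EUR 893,685.49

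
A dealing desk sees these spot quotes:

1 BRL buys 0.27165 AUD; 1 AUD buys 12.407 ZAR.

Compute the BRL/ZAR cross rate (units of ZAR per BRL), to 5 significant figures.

BRL/ZAR = 3.3704

1 BRL × 0.27165 = 0.27165 AUD
0.27165 AUD × 12.407 = 3.37036 ZAR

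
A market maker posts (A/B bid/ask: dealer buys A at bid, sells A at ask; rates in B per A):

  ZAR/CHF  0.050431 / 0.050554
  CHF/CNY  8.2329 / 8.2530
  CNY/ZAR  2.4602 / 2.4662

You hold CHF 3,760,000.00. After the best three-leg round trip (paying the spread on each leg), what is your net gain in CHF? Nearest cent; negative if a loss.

Best loop CHF → CNY → ZAR → CHF:
CHF 3,760,000.00 × 8.2329 (sell CHF at bid) = CNY 30,955,704.00
CNY 30,955,704.00 × 2.4602 (sell CNY at bid) = ZAR 76,157,222.98
ZAR 76,157,222.98 × 0.050431 (sell ZAR at bid) = CHF 3,840,684.91

Net profit: CHF 80,684.91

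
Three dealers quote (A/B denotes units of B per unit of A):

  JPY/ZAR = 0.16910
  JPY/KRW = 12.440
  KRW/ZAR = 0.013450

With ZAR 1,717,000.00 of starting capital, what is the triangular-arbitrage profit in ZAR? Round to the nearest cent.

Profit: ZAR 18,286.70

Profitable loop is ZAR → KRW → JPY → ZAR:
ZAR 1,717,000.00 ÷ 0.013450 = KRW 127,657,993
KRW 127,657,993 ÷ 12.440 = JPY 10,261,897
JPY 10,261,897 × 0.16910 = ZAR 1,735,286.70
Profit = ZAR 1,735,286.70 − ZAR 1,717,000.00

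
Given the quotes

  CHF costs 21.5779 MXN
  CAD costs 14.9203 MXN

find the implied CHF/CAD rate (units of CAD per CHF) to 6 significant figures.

1 CHF × 21.5779 = 21.5779 MXN
21.5779 MXN ÷ 14.9203 = 1.44621 CAD

CHF/CAD = 1.44621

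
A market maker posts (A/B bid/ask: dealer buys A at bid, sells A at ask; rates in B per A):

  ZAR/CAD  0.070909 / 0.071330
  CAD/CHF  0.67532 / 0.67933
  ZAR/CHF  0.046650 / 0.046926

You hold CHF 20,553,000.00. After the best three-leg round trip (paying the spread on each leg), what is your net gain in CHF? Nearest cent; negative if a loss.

Best loop CHF → ZAR → CAD → CHF:
CHF 20,553,000.00 ÷ 0.046926 (buy ZAR at ask) = ZAR 437,987,469.63
ZAR 437,987,469.63 × 0.070909 (sell ZAR at bid) = CAD 31,057,253.48
CAD 31,057,253.48 × 0.67532 (sell CAD at bid) = CHF 20,973,584.42

Net profit: CHF 420,584.42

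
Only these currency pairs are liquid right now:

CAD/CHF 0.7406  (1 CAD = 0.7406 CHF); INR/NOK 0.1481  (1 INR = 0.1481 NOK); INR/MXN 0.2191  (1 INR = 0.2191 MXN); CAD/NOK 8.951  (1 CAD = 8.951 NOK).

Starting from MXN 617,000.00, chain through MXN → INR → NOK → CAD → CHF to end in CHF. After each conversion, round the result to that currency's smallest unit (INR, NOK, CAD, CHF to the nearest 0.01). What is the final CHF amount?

CHF 34,507.22

MXN 617,000.00 ÷ 0.2191 = INR 2,816,065.72
INR 2,816,065.72 × 0.1481 = NOK 417,059.33
NOK 417,059.33 ÷ 8.951 = CAD 46,593.60
CAD 46,593.60 × 0.7406 = CHF 34,507.22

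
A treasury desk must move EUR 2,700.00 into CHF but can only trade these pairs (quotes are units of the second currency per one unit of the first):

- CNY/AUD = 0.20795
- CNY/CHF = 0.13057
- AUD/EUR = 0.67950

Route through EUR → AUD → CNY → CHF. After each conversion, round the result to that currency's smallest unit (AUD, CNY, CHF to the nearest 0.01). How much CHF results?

EUR 2,700.00 ÷ 0.67950 = AUD 3,973.51
AUD 3,973.51 ÷ 0.20795 = CNY 19,108.01
CNY 19,108.01 × 0.13057 = CHF 2,494.93

CHF 2,494.93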